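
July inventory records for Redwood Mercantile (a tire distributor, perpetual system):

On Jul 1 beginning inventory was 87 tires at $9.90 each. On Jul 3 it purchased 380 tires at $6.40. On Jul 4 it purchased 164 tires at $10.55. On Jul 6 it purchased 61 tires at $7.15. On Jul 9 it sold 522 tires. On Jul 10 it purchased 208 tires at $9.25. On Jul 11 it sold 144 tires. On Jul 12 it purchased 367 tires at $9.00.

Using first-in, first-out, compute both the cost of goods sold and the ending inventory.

COGS = $5,273.75; ending inventory = $5,412.90

Jul 9, 522 sold [FIFO — oldest first]: 87 @ $9.90 + 380 @ $6.40 + 55 @ $10.55 = $3,873.55
Jul 11, 144 sold [FIFO — oldest first]: 109 @ $10.55 + 35 @ $7.15 = $1,400.20
Total COGS = $3,873.55 + $1,400.20 = $5,273.75
Ending inventory: 26 @ $7.15 + 208 @ $9.25 + 367 @ $9.00 = $5,412.90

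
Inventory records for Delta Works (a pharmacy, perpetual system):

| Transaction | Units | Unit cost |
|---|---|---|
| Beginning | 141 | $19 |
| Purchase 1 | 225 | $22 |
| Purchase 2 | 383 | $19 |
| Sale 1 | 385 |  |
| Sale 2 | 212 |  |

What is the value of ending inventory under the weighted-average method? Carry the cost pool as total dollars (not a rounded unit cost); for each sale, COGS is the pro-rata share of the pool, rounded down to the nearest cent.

Ending inventory = $3,024.99

After Beginning: 141 on hand, pool $2,679.00 (≈ $19.0000 each)
After Purchase 1: 366 on hand, pool $7,629.00 (≈ $20.8443 each)
After Purchase 2: 749 on hand, pool $14,906.00 (≈ $19.9012 each)
Sale 1, sell 385: 385/749 × $14,906.00 → $7,661.96
Sale 2, sell 212: 212/364 × $7,244.04 → $4,219.05
Total COGS = $7,661.96 + $4,219.05 = $11,881.01
Ending inventory (cost pool remaining) = $3,024.99
Check: goods available $14,906.00 = COGS $11,881.01 + ending $3,024.99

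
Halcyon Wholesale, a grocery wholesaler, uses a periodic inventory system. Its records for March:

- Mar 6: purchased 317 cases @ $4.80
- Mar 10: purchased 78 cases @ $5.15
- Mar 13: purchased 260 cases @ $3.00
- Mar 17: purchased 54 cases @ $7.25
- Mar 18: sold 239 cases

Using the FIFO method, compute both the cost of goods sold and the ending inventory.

Mar 18, 239 sold [FIFO — oldest first]: 239 @ $4.80 = $1,147.20
Ending inventory: 78 @ $4.80 + 78 @ $5.15 + 260 @ $3.00 + 54 @ $7.25 = $1,947.60

COGS = $1,147.20; ending inventory = $1,947.60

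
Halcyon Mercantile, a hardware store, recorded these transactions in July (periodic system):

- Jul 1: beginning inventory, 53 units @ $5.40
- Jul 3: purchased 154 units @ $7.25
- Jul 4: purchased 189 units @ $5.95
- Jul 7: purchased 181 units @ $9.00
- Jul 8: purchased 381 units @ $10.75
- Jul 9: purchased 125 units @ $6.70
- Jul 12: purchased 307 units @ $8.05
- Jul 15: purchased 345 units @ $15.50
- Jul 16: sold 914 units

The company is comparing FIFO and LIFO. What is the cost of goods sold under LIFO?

COGS = $10,129.10

FIFO COGS: 53 @ $5.40 + 154 @ $7.25 + 189 @ $5.95 + 181 @ $9.00 + 337 @ $10.75 = $7,779.00
LIFO COGS: 345 @ $15.50 + 307 @ $8.05 + 125 @ $6.70 + 137 @ $10.75 = $10,129.10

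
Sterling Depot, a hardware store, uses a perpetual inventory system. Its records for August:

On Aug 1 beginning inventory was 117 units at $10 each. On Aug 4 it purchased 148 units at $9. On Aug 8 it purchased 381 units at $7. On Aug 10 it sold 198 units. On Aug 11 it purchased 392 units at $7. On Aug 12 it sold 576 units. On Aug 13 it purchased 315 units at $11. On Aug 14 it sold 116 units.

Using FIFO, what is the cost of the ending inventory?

Aug 10, 198 sold [FIFO — oldest first]: 117 @ $10 + 81 @ $9 = $1,899
Aug 12, 576 sold [FIFO — oldest first]: 67 @ $9 + 381 @ $7 + 128 @ $7 = $4,166
Aug 14, 116 sold [FIFO — oldest first]: 116 @ $7 = $812
Total COGS = $1,899 + $4,166 + $812 = $6,877
Ending inventory: 148 @ $7 + 315 @ $11 = $4,501

Ending inventory = $4,501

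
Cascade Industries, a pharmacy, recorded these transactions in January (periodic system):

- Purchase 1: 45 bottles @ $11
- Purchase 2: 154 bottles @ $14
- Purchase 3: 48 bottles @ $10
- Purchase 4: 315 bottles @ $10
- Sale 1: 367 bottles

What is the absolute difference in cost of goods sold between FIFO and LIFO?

$645

FIFO COGS: 45 @ $11 + 154 @ $14 + 48 @ $10 + 120 @ $10 = $4,331
LIFO COGS: 315 @ $10 + 48 @ $10 + 4 @ $14 = $3,686
Difference = |$4,331 − $3,686| = $645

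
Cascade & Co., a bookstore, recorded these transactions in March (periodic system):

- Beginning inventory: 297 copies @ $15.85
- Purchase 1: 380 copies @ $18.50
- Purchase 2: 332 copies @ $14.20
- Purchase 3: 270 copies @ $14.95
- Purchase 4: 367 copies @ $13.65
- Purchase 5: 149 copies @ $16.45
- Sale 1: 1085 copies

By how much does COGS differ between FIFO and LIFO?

$1,845.15

FIFO COGS: 297 @ $15.85 + 380 @ $18.50 + 332 @ $14.20 + 76 @ $14.95 = $17,588.05
LIFO COGS: 149 @ $16.45 + 367 @ $13.65 + 270 @ $14.95 + 299 @ $14.20 = $15,742.90
Difference = |$17,588.05 − $15,742.90| = $1,845.15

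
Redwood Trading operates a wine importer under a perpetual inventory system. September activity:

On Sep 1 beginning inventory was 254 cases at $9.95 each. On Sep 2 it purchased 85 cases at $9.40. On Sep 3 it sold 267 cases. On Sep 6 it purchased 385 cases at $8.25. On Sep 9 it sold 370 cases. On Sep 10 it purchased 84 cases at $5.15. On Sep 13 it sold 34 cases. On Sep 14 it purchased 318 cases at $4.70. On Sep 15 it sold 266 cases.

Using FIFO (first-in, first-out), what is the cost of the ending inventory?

Ending inventory = $888.30

Sep 3, 267 sold [FIFO — oldest first]: 254 @ $9.95 + 13 @ $9.40 = $2,649.50
Sep 9, 370 sold [FIFO — oldest first]: 72 @ $9.40 + 298 @ $8.25 = $3,135.30
Sep 13, 34 sold [FIFO — oldest first]: 34 @ $8.25 = $280.50
Sep 15, 266 sold [FIFO — oldest first]: 53 @ $8.25 + 84 @ $5.15 + 129 @ $4.70 = $1,476.15
Total COGS = $2,649.50 + $3,135.30 + $280.50 + $1,476.15 = $7,541.45
Ending inventory: 189 @ $4.70 = $888.30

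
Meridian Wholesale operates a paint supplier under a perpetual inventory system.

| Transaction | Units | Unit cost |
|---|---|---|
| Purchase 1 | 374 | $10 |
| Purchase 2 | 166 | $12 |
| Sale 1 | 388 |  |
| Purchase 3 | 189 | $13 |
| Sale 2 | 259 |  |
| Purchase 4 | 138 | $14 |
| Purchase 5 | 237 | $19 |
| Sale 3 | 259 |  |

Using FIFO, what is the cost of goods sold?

COGS = $10,862

Sale 1 (388) [FIFO — oldest first]: 374 @ $10 + 14 @ $12 = $3,908
Sale 2 (259) [FIFO — oldest first]: 152 @ $12 + 107 @ $13 = $3,215
Sale 3 (259) [FIFO — oldest first]: 82 @ $13 + 138 @ $14 + 39 @ $19 = $3,739
Total COGS = $3,908 + $3,215 + $3,739 = $10,862
Ending inventory: 198 @ $19 = $3,762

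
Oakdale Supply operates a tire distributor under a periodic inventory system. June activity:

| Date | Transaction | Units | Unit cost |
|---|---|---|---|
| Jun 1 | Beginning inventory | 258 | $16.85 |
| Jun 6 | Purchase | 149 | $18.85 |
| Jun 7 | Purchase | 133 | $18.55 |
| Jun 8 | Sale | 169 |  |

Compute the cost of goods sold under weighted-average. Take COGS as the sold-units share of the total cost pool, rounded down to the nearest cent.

COGS = $3,011.67

Jun 8, sell 169: 169/540 × $9,623.10 → $3,011.67
Ending inventory (cost pool remaining) = $6,611.43
Check: goods available $9,623.10 = COGS $3,011.67 + ending $6,611.43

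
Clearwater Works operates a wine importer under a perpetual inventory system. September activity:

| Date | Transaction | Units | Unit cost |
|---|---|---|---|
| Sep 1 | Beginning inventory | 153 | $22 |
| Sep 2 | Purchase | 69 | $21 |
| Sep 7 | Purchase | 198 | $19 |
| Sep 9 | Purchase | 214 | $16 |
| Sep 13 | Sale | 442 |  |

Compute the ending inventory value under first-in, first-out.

Sep 13, 442 sold [FIFO — oldest first]: 153 @ $22 + 69 @ $21 + 198 @ $19 + 22 @ $16 = $8,929
Ending inventory: 192 @ $16 = $3,072

Ending inventory = $3,072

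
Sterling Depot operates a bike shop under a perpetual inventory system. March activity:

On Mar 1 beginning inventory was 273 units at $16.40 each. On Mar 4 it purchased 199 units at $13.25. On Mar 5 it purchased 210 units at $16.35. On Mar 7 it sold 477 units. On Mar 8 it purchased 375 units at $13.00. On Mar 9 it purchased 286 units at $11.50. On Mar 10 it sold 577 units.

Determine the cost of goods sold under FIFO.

Mar 7, 477 sold [FIFO — oldest first]: 273 @ $16.40 + 199 @ $13.25 + 5 @ $16.35 = $7,195.70
Mar 10, 577 sold [FIFO — oldest first]: 205 @ $16.35 + 372 @ $13.00 = $8,187.75
Total COGS = $7,195.70 + $8,187.75 = $15,383.45
Ending inventory: 3 @ $13.00 + 286 @ $11.50 = $3,328.00

COGS = $15,383.45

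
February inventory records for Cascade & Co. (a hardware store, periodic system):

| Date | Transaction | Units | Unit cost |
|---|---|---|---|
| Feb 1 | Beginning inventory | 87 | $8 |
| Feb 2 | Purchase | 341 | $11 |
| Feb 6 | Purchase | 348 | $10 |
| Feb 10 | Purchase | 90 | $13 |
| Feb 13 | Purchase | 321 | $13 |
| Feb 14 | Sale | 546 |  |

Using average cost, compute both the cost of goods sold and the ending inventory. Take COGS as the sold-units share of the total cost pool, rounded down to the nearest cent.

Feb 14, sell 546: 546/1187 × $13,270.00 → $6,103.97
Ending inventory (cost pool remaining) = $7,166.03

COGS = $6,103.97; ending inventory = $7,166.03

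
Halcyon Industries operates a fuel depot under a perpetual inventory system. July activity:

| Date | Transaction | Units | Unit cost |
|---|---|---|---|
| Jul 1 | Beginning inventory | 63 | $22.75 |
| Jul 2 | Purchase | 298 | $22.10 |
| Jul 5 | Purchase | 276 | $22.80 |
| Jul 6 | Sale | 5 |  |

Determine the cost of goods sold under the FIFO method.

Jul 6, 5 sold [FIFO — oldest first]: 5 @ $22.75 = $113.75
Ending inventory: 58 @ $22.75 + 298 @ $22.10 + 276 @ $22.80 = $14,198.10
Check: goods available $14,311.85 = COGS $113.75 + ending $14,198.10

COGS = $113.75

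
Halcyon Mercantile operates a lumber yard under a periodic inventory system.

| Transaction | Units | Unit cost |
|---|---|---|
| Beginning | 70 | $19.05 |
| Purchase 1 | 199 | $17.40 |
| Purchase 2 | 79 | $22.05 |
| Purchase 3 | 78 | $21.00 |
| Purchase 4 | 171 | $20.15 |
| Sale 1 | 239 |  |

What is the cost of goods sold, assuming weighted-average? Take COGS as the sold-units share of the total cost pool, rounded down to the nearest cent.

COGS = $4,652.57

Sale 1, sell 239: 239/597 × $11,621.70 → $4,652.57
Ending inventory (cost pool remaining) = $6,969.13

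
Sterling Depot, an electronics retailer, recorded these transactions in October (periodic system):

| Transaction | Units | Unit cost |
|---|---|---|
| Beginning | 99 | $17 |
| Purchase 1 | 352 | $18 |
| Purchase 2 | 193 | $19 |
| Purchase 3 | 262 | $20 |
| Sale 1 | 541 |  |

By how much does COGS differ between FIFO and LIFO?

$726

FIFO COGS: 99 @ $17 + 352 @ $18 + 90 @ $19 = $9,729
LIFO COGS: 262 @ $20 + 193 @ $19 + 86 @ $18 = $10,455
Difference = |$9,729 − $10,455| = $726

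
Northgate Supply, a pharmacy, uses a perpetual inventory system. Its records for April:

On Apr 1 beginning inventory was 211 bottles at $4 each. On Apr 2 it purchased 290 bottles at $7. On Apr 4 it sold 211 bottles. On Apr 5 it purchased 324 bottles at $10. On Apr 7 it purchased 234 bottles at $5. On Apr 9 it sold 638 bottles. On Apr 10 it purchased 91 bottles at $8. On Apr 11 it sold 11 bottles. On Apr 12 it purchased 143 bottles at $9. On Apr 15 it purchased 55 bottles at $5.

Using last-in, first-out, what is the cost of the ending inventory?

Apr 4, 211 sold [LIFO — newest first]: 211 @ $7 = $1,477
Apr 9, 638 sold [LIFO — newest first]: 234 @ $5 + 324 @ $10 + 79 @ $7 + 1 @ $4 = $4,967
Apr 11, 11 sold [LIFO — newest first]: 11 @ $8 = $88
Total COGS = $1,477 + $4,967 + $88 = $6,532
Ending inventory: 210 @ $4 + 80 @ $8 + 143 @ $9 + 55 @ $5 = $3,042
Check: goods available $9,574 = COGS $6,532 + ending $3,042

Ending inventory = $3,042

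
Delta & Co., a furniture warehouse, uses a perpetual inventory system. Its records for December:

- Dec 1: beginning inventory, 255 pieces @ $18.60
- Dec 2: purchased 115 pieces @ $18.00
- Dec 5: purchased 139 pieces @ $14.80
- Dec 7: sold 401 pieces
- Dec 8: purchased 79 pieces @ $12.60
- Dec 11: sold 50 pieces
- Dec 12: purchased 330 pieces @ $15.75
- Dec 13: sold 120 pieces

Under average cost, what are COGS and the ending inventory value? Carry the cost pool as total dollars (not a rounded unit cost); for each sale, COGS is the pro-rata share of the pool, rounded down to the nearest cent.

After Dec 1: 255 on hand, pool $4,743.00 (≈ $18.6000 each)
After Dec 2: 370 on hand, pool $6,813.00 (≈ $18.4135 each)
After Dec 5: 509 on hand, pool $8,870.20 (≈ $17.4267 each)
Dec 7, sell 401: 401/509 × $8,870.20 → $6,988.11
After Dec 8: 187 on hand, pool $2,877.49 (≈ $15.3876 each)
Dec 11, sell 50: 50/187 × $2,877.49 → $769.38
After Dec 12: 467 on hand, pool $7,305.61 (≈ $15.6437 each)
Dec 13, sell 120: 120/467 × $7,305.61 → $1,877.24
Total COGS = $6,988.11 + $769.38 + $1,877.24 = $9,634.73
Ending inventory (cost pool remaining) = $5,428.37
Check: goods available $15,063.10 = COGS $9,634.73 + ending $5,428.37

COGS = $9,634.73; ending inventory = $5,428.37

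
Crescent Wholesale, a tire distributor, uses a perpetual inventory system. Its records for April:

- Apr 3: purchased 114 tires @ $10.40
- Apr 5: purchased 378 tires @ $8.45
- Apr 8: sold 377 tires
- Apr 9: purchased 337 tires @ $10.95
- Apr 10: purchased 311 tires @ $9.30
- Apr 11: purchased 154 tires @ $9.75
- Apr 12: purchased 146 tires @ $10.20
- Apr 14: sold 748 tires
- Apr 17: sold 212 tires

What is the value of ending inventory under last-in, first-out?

Apr 8, 377 sold [LIFO — newest first]: 377 @ $8.45 = $3,185.65
Apr 14, 748 sold [LIFO — newest first]: 146 @ $10.20 + 154 @ $9.75 + 311 @ $9.30 + 137 @ $10.95 = $7,383.15
Apr 17, 212 sold [LIFO — newest first]: 200 @ $10.95 + 1 @ $8.45 + 11 @ $10.40 = $2,312.85
Total COGS = $3,185.65 + $7,383.15 + $2,312.85 = $12,881.65
Ending inventory: 103 @ $10.40 = $1,071.20

Ending inventory = $1,071.20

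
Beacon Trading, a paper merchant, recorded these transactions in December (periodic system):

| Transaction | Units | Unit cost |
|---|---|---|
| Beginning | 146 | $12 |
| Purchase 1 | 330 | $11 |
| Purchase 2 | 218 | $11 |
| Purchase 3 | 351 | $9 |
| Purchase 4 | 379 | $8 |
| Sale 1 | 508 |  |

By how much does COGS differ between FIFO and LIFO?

$1,541

FIFO COGS: 146 @ $12 + 330 @ $11 + 32 @ $11 = $5,734
LIFO COGS: 379 @ $8 + 129 @ $9 = $4,193
Difference = |$5,734 − $4,193| = $1,541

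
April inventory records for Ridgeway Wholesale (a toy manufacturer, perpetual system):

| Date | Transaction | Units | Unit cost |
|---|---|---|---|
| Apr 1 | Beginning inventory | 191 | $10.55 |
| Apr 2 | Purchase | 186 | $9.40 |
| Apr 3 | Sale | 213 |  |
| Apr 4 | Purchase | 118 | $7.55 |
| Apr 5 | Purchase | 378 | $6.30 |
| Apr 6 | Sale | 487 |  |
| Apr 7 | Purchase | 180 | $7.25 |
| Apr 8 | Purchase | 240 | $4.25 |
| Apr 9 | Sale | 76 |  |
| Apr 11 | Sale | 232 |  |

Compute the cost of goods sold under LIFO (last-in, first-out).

Apr 3, 213 sold [LIFO — newest first]: 186 @ $9.40 + 27 @ $10.55 = $2,033.25
Apr 6, 487 sold [LIFO — newest first]: 378 @ $6.30 + 109 @ $7.55 = $3,204.35
Apr 9, 76 sold [LIFO — newest first]: 76 @ $4.25 = $323.00
Apr 11, 232 sold [LIFO — newest first]: 164 @ $4.25 + 68 @ $7.25 = $1,190.00
Total COGS = $2,033.25 + $3,204.35 + $323.00 + $1,190.00 = $6,750.60
Ending inventory: 164 @ $10.55 + 9 @ $7.55 + 112 @ $7.25 = $2,610.15

COGS = $6,750.60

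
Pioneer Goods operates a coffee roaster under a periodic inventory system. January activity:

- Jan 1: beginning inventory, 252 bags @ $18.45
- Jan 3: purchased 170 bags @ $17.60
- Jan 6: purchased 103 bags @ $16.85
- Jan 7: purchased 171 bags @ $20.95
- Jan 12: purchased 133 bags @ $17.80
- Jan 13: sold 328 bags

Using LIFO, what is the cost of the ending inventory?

Ending inventory = $8,972.55

Jan 13, 328 sold [LIFO — newest first]: 133 @ $17.80 + 171 @ $20.95 + 24 @ $16.85 = $6,354.25
Ending inventory: 252 @ $18.45 + 170 @ $17.60 + 79 @ $16.85 = $8,972.55
Check: goods available $15,326.80 = COGS $6,354.25 + ending $8,972.55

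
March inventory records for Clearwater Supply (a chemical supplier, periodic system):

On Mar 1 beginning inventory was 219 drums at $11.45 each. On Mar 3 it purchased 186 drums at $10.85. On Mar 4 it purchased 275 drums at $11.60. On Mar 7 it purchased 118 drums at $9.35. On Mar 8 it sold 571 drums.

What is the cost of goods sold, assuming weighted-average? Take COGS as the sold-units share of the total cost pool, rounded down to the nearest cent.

COGS = $6,310.30

Mar 8, sell 571: 571/798 × $8,818.95 → $6,310.30
Ending inventory (cost pool remaining) = $2,508.65
Check: goods available $8,818.95 = COGS $6,310.30 + ending $2,508.65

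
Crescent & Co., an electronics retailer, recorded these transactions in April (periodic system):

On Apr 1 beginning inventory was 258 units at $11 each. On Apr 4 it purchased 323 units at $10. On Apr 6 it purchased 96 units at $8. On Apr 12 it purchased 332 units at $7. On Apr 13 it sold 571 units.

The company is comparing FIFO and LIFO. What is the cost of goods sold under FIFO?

COGS = $5,968

FIFO COGS: 258 @ $11 + 313 @ $10 = $5,968
LIFO COGS: 332 @ $7 + 96 @ $8 + 143 @ $10 = $4,522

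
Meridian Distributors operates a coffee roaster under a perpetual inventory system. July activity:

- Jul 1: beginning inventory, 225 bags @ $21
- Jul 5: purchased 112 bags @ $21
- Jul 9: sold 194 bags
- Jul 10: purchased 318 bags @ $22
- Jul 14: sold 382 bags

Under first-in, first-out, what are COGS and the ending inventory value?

Jul 9, 194 sold [FIFO — oldest first]: 194 @ $21 = $4,074
Jul 14, 382 sold [FIFO — oldest first]: 31 @ $21 + 112 @ $21 + 239 @ $22 = $8,261
Total COGS = $4,074 + $8,261 = $12,335
Ending inventory: 79 @ $22 = $1,738
Check: goods available $14,073 = COGS $12,335 + ending $1,738

COGS = $12,335; ending inventory = $1,738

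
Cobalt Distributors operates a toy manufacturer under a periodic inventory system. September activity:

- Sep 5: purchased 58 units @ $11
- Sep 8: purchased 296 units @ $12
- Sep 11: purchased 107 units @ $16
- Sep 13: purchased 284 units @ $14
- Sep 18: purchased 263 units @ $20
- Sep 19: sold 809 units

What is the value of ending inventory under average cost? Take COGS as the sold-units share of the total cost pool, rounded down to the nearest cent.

Ending inventory = $2,988.56

Sep 19, sell 809: 809/1008 × $15,138.00 → $12,149.44
Ending inventory (cost pool remaining) = $2,988.56
Check: goods available $15,138.00 = COGS $12,149.44 + ending $2,988.56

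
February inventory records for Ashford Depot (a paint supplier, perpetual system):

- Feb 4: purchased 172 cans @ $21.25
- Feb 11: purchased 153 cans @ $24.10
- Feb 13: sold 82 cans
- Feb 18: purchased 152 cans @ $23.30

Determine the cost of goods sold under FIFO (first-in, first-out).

COGS = $1,742.50

Feb 13, 82 sold [FIFO — oldest first]: 82 @ $21.25 = $1,742.50
Ending inventory: 90 @ $21.25 + 153 @ $24.10 + 152 @ $23.30 = $9,141.40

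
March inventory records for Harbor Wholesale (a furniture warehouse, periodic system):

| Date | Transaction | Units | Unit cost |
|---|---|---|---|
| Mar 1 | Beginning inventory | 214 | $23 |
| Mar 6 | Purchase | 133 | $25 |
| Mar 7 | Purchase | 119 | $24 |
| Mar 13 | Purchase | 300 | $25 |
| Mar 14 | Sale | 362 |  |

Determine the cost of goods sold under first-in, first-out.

COGS = $8,607

Mar 14, 362 sold [FIFO — oldest first]: 214 @ $23 + 133 @ $25 + 15 @ $24 = $8,607
Ending inventory: 104 @ $24 + 300 @ $25 = $9,996
Check: goods available $18,603 = COGS $8,607 + ending $9,996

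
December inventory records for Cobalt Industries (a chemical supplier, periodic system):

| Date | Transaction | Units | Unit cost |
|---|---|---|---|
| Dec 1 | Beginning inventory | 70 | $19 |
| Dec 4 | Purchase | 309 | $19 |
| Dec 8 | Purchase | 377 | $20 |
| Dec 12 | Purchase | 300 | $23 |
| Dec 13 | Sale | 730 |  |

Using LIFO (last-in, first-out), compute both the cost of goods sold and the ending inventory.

Dec 13, 730 sold [LIFO — newest first]: 300 @ $23 + 377 @ $20 + 53 @ $19 = $15,447
Ending inventory: 70 @ $19 + 256 @ $19 = $6,194
Check: goods available $21,641 = COGS $15,447 + ending $6,194

COGS = $15,447; ending inventory = $6,194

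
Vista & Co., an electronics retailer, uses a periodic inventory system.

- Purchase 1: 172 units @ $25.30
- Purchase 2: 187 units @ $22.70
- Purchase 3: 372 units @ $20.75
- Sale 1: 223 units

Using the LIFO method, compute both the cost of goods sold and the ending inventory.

COGS = $4,627.25; ending inventory = $11,688.25

Sale 1 (223) [LIFO — newest first]: 223 @ $20.75 = $4,627.25
Ending inventory: 172 @ $25.30 + 187 @ $22.70 + 149 @ $20.75 = $11,688.25
Check: goods available $16,315.50 = COGS $4,627.25 + ending $11,688.25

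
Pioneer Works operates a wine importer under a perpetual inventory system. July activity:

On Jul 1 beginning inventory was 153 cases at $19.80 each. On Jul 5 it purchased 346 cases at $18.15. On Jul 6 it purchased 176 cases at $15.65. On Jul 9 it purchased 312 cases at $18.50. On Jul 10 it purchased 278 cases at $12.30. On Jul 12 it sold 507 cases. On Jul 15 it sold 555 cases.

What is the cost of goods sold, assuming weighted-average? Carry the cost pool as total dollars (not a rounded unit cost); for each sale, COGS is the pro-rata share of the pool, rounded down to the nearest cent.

After Jul 1: 153 on hand, pool $3,029.40 (≈ $19.8000 each)
After Jul 5: 499 on hand, pool $9,309.30 (≈ $18.6559 each)
After Jul 6: 675 on hand, pool $12,063.70 (≈ $17.8721 each)
After Jul 9: 987 on hand, pool $17,835.70 (≈ $18.0706 each)
After Jul 10: 1265 on hand, pool $21,255.10 (≈ $16.8025 each)
Jul 12, sell 507: 507/1265 × $21,255.10 → $8,518.84
Jul 15, sell 555: 555/758 × $12,736.26 → $9,325.36
Total COGS = $8,518.84 + $9,325.36 = $17,844.20
Ending inventory (cost pool remaining) = $3,410.90

COGS = $17,844.20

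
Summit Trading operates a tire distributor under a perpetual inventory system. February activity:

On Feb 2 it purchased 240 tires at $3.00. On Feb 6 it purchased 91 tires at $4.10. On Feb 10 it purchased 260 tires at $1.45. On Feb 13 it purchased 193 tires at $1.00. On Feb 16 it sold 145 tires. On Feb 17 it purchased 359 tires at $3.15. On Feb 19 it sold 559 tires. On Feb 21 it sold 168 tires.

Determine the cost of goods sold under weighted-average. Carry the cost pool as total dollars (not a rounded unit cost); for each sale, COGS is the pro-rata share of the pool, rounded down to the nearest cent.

COGS = $2,118.78

After Feb 2: 240 on hand, pool $720.00 (≈ $3.0000 each)
After Feb 6: 331 on hand, pool $1,093.10 (≈ $3.3024 each)
After Feb 10: 591 on hand, pool $1,470.10 (≈ $2.4875 each)
After Feb 13: 784 on hand, pool $1,663.10 (≈ $2.1213 each)
Feb 16, sell 145: 145/784 × $1,663.10 → $307.58
After Feb 17: 998 on hand, pool $2,486.37 (≈ $2.4914 each)
Feb 19, sell 559: 559/998 × $2,486.37 → $1,392.66
Feb 21, sell 168: 168/439 × $1,093.71 → $418.54
Total COGS = $307.58 + $1,392.66 + $418.54 = $2,118.78
Ending inventory (cost pool remaining) = $675.17
Check: goods available $2,793.95 = COGS $2,118.78 + ending $675.17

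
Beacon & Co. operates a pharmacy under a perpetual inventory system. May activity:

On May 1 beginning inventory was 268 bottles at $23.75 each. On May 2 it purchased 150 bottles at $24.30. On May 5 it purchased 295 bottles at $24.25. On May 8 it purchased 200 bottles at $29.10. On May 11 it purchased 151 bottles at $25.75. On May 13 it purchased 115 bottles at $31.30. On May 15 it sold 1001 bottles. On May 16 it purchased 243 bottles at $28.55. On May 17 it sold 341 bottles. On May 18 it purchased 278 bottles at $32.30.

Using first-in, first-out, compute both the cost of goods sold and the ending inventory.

COGS = $35,125.15; ending inventory = $11,263.40

May 15, 1001 sold [FIFO — oldest first]: 268 @ $23.75 + 150 @ $24.30 + 295 @ $24.25 + 200 @ $29.10 + 88 @ $25.75 = $25,249.75
May 17, 341 sold [FIFO — oldest first]: 63 @ $25.75 + 115 @ $31.30 + 163 @ $28.55 = $9,875.40
Total COGS = $25,249.75 + $9,875.40 = $35,125.15
Ending inventory: 80 @ $28.55 + 278 @ $32.30 = $11,263.40
Check: goods available $46,388.55 = COGS $35,125.15 + ending $11,263.40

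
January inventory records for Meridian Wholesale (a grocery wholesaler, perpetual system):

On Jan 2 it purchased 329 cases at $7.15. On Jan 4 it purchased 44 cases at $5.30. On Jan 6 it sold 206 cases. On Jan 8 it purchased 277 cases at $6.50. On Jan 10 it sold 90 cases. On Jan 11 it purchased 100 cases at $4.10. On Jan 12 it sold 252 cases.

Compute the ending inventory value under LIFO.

Jan 6, 206 sold [LIFO — newest first]: 44 @ $5.30 + 162 @ $7.15 = $1,391.50
Jan 10, 90 sold [LIFO — newest first]: 90 @ $6.50 = $585.00
Jan 12, 252 sold [LIFO — newest first]: 100 @ $4.10 + 152 @ $6.50 = $1,398.00
Total COGS = $1,391.50 + $585.00 + $1,398.00 = $3,374.50
Ending inventory: 167 @ $7.15 + 35 @ $6.50 = $1,421.55
Check: goods available $4,796.05 = COGS $3,374.50 + ending $1,421.55

Ending inventory = $1,421.55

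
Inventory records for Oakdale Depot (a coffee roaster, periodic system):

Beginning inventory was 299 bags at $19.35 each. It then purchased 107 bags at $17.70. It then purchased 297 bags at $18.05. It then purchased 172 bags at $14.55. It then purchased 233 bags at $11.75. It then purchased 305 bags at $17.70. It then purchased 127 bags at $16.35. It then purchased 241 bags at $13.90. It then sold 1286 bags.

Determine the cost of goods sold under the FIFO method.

Sale 1 (1286) [FIFO — oldest first]: 299 @ $19.35 + 107 @ $17.70 + 297 @ $18.05 + 172 @ $14.55 + 233 @ $11.75 + 178 @ $17.70 = $21,431.35
Ending inventory: 127 @ $17.70 + 127 @ $16.35 + 241 @ $13.90 = $7,674.25

COGS = $21,431.35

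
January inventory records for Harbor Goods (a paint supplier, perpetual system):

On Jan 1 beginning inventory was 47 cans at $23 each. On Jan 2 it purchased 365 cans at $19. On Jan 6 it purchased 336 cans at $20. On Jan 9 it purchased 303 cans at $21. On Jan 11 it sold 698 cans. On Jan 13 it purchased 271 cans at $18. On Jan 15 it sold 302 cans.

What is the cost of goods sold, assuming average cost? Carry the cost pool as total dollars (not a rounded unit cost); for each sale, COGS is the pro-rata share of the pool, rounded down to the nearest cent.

COGS = $19,802.99

After Jan 1: 47 on hand, pool $1,081.00 (≈ $23.0000 each)
After Jan 2: 412 on hand, pool $8,016.00 (≈ $19.4563 each)
After Jan 6: 748 on hand, pool $14,736.00 (≈ $19.7005 each)
After Jan 9: 1051 on hand, pool $21,099.00 (≈ $20.0752 each)
Jan 11, sell 698: 698/1051 × $21,099.00 → $14,012.46
After Jan 13: 624 on hand, pool $11,964.54 (≈ $19.1739 each)
Jan 15, sell 302: 302/624 × $11,964.54 → $5,790.53
Total COGS = $14,012.46 + $5,790.53 = $19,802.99
Ending inventory (cost pool remaining) = $6,174.01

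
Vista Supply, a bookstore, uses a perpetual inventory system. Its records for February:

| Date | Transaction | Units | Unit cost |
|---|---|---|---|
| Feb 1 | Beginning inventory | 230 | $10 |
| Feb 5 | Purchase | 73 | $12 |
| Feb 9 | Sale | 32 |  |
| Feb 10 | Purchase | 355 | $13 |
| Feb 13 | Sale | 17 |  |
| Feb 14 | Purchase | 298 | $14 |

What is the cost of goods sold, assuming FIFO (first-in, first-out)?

Feb 9, 32 sold [FIFO — oldest first]: 32 @ $10 = $320
Feb 13, 17 sold [FIFO — oldest first]: 17 @ $10 = $170
Total COGS = $320 + $170 = $490
Ending inventory: 181 @ $10 + 73 @ $12 + 355 @ $13 + 298 @ $14 = $11,473

COGS = $490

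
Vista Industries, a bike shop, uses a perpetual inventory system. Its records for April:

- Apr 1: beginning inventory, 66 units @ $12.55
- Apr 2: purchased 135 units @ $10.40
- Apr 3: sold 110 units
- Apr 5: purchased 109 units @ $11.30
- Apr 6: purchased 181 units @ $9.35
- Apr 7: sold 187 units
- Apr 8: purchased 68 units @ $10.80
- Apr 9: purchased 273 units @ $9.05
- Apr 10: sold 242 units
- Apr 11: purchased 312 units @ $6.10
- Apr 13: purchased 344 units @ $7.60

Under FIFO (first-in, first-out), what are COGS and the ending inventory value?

Apr 3, 110 sold [FIFO — oldest first]: 66 @ $12.55 + 44 @ $10.40 = $1,285.90
Apr 7, 187 sold [FIFO — oldest first]: 91 @ $10.40 + 96 @ $11.30 = $2,031.20
Apr 10, 242 sold [FIFO — oldest first]: 13 @ $11.30 + 181 @ $9.35 + 48 @ $10.80 = $2,357.65
Total COGS = $1,285.90 + $2,031.20 + $2,357.65 = $5,674.75
Ending inventory: 20 @ $10.80 + 273 @ $9.05 + 312 @ $6.10 + 344 @ $7.60 = $7,204.25

COGS = $5,674.75; ending inventory = $7,204.25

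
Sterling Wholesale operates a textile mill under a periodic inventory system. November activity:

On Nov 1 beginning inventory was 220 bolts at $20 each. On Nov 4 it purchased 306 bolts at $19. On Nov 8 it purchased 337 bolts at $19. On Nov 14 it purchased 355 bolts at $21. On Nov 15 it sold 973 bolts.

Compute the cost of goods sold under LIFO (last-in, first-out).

Nov 15, 973 sold [LIFO — newest first]: 355 @ $21 + 337 @ $19 + 281 @ $19 = $19,197
Ending inventory: 220 @ $20 + 25 @ $19 = $4,875

COGS = $19,197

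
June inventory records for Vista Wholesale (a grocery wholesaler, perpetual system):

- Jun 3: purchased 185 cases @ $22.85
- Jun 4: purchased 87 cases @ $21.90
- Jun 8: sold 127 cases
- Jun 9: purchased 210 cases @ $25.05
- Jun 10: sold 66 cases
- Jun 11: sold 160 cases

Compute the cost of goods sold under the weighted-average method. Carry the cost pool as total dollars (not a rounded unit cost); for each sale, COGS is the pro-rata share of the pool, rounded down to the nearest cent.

After Jun 3: 185 on hand, pool $4,227.25 (≈ $22.8500 each)
After Jun 4: 272 on hand, pool $6,132.55 (≈ $22.5461 each)
Jun 8, sell 127: 127/272 × $6,132.55 → $2,863.35
After Jun 9: 355 on hand, pool $8,529.70 (≈ $24.0273 each)
Jun 10, sell 66: 66/355 × $8,529.70 → $1,585.80
Jun 11, sell 160: 160/289 × $6,943.90 → $3,844.37
Total COGS = $2,863.35 + $1,585.80 + $3,844.37 = $8,293.52
Ending inventory (cost pool remaining) = $3,099.53

COGS = $8,293.52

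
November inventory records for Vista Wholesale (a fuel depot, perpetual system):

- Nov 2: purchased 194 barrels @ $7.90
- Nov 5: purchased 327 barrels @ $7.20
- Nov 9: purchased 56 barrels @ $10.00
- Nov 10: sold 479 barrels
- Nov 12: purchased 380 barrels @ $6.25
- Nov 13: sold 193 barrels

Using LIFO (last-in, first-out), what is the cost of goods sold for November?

COGS = $4,879.05

Nov 10, 479 sold [LIFO — newest first]: 56 @ $10.00 + 327 @ $7.20 + 96 @ $7.90 = $3,672.80
Nov 13, 193 sold [LIFO — newest first]: 193 @ $6.25 = $1,206.25
Total COGS = $3,672.80 + $1,206.25 = $4,879.05
Ending inventory: 98 @ $7.90 + 187 @ $6.25 = $1,942.95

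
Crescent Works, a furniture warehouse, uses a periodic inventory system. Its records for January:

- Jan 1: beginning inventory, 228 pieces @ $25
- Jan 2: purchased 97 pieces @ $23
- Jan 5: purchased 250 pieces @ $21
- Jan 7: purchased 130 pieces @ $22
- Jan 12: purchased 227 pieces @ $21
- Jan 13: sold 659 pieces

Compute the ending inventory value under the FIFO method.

Jan 13, 659 sold [FIFO — oldest first]: 228 @ $25 + 97 @ $23 + 250 @ $21 + 84 @ $22 = $15,029
Ending inventory: 46 @ $22 + 227 @ $21 = $5,779
Check: goods available $20,808 = COGS $15,029 + ending $5,779

Ending inventory = $5,779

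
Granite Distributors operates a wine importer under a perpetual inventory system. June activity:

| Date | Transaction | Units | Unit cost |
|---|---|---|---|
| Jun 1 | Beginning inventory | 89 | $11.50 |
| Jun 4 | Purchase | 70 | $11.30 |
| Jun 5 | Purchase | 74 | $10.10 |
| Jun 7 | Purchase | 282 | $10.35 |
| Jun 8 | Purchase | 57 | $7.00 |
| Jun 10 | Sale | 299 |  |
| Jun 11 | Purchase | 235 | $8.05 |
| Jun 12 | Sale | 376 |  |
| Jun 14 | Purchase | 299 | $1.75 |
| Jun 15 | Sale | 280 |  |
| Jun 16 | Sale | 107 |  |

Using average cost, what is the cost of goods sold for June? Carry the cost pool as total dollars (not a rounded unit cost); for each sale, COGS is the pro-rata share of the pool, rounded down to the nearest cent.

After Jun 1: 89 on hand, pool $1,023.50 (≈ $11.5000 each)
After Jun 4: 159 on hand, pool $1,814.50 (≈ $11.4119 each)
After Jun 5: 233 on hand, pool $2,561.90 (≈ $10.9953 each)
After Jun 7: 515 on hand, pool $5,480.60 (≈ $10.6419 each)
After Jun 8: 572 on hand, pool $5,879.60 (≈ $10.2790 each)
Jun 10, sell 299: 299/572 × $5,879.60 → $3,073.42
After Jun 11: 508 on hand, pool $4,697.93 (≈ $9.2479 each)
Jun 12, sell 376: 376/508 × $4,697.93 → $3,477.20
After Jun 14: 431 on hand, pool $1,743.98 (≈ $4.0464 each)
Jun 15, sell 280: 280/431 × $1,743.98 → $1,132.98
Jun 16, sell 107: 107/151 × $611.00 → $432.96
Total COGS = $3,073.42 + $3,477.20 + $1,132.98 + $432.96 = $8,116.56
Ending inventory (cost pool remaining) = $178.04

COGS = $8,116.56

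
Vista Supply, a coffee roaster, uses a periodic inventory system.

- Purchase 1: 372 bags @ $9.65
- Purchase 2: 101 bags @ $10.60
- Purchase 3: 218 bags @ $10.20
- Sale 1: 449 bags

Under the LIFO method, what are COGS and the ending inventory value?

Sale 1 (449) [LIFO — newest first]: 218 @ $10.20 + 101 @ $10.60 + 130 @ $9.65 = $4,548.70
Ending inventory: 242 @ $9.65 = $2,335.30
Check: goods available $6,884.00 = COGS $4,548.70 + ending $2,335.30

COGS = $4,548.70; ending inventory = $2,335.30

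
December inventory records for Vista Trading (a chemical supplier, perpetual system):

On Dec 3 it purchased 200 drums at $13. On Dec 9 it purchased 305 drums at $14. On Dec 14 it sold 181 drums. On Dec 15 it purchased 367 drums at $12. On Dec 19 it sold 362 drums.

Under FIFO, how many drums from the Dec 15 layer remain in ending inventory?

329

Dec 14, 181 sold [FIFO — oldest first]: 181 @ $13 = $2,353
Dec 19, 362 sold [FIFO — oldest first]: 19 @ $13 + 305 @ $14 + 38 @ $12 = $4,973
Total COGS = $2,353 + $4,973 = $7,326
Ending inventory: 329 @ $12 = $3,948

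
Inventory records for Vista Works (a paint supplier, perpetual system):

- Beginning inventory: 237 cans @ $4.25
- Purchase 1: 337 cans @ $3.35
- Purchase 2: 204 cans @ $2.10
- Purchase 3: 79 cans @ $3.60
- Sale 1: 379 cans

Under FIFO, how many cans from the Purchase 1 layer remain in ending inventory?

Sale 1 (379) [FIFO — oldest first]: 237 @ $4.25 + 142 @ $3.35 = $1,482.95
Ending inventory: 195 @ $3.35 + 204 @ $2.10 + 79 @ $3.60 = $1,366.05

195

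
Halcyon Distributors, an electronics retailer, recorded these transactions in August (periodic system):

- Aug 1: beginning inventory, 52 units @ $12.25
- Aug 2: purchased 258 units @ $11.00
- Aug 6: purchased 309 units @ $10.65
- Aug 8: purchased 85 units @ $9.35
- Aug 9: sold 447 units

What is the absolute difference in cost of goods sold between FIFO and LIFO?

FIFO COGS: 52 @ $12.25 + 258 @ $11.00 + 137 @ $10.65 = $4,934.05
LIFO COGS: 85 @ $9.35 + 309 @ $10.65 + 53 @ $11.00 = $4,668.60
Difference = |$4,934.05 − $4,668.60| = $265.45

$265.45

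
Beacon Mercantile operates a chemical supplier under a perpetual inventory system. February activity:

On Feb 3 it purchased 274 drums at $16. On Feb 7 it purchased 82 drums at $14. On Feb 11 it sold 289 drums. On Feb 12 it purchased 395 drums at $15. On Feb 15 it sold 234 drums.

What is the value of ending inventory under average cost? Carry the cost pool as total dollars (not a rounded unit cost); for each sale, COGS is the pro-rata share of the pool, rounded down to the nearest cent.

After Feb 3: 274 on hand, pool $4,384.00 (≈ $16.0000 each)
After Feb 7: 356 on hand, pool $5,532.00 (≈ $15.5393 each)
Feb 11, sell 289: 289/356 × $5,532.00 → $4,490.86
After Feb 12: 462 on hand, pool $6,966.14 (≈ $15.0782 each)
Feb 15, sell 234: 234/462 × $6,966.14 → $3,528.30
Total COGS = $4,490.86 + $3,528.30 = $8,019.16
Ending inventory (cost pool remaining) = $3,437.84

Ending inventory = $3,437.84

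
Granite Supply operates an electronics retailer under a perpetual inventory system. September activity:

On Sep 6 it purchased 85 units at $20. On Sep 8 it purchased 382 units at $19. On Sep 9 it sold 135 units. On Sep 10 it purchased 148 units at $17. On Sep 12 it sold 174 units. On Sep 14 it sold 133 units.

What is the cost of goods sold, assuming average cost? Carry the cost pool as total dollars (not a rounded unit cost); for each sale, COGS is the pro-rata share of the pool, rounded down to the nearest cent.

After Sep 6: 85 on hand, pool $1,700.00 (≈ $20.0000 each)
After Sep 8: 467 on hand, pool $8,958.00 (≈ $19.1820 each)
Sep 9, sell 135: 135/467 × $8,958.00 → $2,589.57
After Sep 10: 480 on hand, pool $8,884.43 (≈ $18.5092 each)
Sep 12, sell 174: 174/480 × $8,884.43 → $3,220.60
Sep 14, sell 133: 133/306 × $5,663.83 → $2,461.73
Total COGS = $2,589.57 + $3,220.60 + $2,461.73 = $8,271.90
Ending inventory (cost pool remaining) = $3,202.10

COGS = $8,271.90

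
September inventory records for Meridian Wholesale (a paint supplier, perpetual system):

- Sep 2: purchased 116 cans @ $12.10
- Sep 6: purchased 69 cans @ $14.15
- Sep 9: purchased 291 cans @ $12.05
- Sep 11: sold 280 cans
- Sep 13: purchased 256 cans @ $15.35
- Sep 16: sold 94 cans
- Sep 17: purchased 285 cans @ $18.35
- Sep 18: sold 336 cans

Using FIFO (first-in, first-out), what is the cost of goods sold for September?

Sep 11, 280 sold [FIFO — oldest first]: 116 @ $12.10 + 69 @ $14.15 + 95 @ $12.05 = $3,524.70
Sep 16, 94 sold [FIFO — oldest first]: 94 @ $12.05 = $1,132.70
Sep 18, 336 sold [FIFO — oldest first]: 102 @ $12.05 + 234 @ $15.35 = $4,821.00
Total COGS = $3,524.70 + $1,132.70 + $4,821.00 = $9,478.40
Ending inventory: 22 @ $15.35 + 285 @ $18.35 = $5,567.45
Check: goods available $15,045.85 = COGS $9,478.40 + ending $5,567.45

COGS = $9,478.40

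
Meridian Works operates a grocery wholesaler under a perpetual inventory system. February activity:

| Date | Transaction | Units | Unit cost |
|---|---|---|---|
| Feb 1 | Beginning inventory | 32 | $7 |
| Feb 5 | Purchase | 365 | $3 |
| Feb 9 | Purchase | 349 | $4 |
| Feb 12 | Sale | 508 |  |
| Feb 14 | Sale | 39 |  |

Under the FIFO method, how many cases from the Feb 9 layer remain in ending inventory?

Feb 12, 508 sold [FIFO — oldest first]: 32 @ $7 + 365 @ $3 + 111 @ $4 = $1,763
Feb 14, 39 sold [FIFO — oldest first]: 39 @ $4 = $156
Total COGS = $1,763 + $156 = $1,919
Ending inventory: 199 @ $4 = $796
Check: goods available $2,715 = COGS $1,919 + ending $796

199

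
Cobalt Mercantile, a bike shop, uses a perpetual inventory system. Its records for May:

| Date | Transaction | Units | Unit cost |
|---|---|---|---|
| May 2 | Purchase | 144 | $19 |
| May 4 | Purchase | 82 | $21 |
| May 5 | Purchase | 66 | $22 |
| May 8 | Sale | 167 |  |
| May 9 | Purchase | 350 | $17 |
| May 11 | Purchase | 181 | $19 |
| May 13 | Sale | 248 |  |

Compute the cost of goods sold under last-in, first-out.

May 8, 167 sold [LIFO — newest first]: 66 @ $22 + 82 @ $21 + 19 @ $19 = $3,535
May 13, 248 sold [LIFO — newest first]: 181 @ $19 + 67 @ $17 = $4,578
Total COGS = $3,535 + $4,578 = $8,113
Ending inventory: 125 @ $19 + 283 @ $17 = $7,186
Check: goods available $15,299 = COGS $8,113 + ending $7,186

COGS = $8,113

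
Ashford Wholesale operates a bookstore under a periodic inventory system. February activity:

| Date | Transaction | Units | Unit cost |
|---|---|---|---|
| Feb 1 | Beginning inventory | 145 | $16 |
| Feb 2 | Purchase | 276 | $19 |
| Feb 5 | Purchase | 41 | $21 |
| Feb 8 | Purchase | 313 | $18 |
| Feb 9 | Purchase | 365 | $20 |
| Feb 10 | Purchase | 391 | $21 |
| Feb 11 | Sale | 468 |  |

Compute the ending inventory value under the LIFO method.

Feb 11, 468 sold [LIFO — newest first]: 391 @ $21 + 77 @ $20 = $9,751
Ending inventory: 145 @ $16 + 276 @ $19 + 41 @ $21 + 313 @ $18 + 288 @ $20 = $19,819

Ending inventory = $19,819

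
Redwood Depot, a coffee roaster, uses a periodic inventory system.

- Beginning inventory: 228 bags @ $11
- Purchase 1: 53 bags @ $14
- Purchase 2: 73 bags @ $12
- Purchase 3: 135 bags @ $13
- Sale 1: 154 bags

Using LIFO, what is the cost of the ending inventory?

Sale 1 (154) [LIFO — newest first]: 135 @ $13 + 19 @ $12 = $1,983
Ending inventory: 228 @ $11 + 53 @ $14 + 54 @ $12 = $3,898
Check: goods available $5,881 = COGS $1,983 + ending $3,898

Ending inventory = $3,898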